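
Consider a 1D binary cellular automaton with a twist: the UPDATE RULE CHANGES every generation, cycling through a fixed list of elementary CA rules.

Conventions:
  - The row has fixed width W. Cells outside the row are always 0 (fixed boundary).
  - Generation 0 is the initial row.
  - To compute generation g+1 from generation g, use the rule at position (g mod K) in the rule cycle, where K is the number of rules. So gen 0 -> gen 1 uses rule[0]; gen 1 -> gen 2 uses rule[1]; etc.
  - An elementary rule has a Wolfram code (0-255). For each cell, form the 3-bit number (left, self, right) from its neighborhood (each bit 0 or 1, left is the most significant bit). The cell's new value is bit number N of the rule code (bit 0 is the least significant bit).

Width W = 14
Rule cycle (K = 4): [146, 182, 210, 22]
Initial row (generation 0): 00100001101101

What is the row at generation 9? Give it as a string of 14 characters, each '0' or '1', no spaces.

Gen 0: 00100001101101
Gen 1 (rule 146): 01010010000000
Gen 2 (rule 182): 11111111000000
Gen 3 (rule 210): 01111111100000
Gen 4 (rule 22): 10000000010000
Gen 5 (rule 146): 01000000101000
Gen 6 (rule 182): 11100001111100
Gen 7 (rule 210): 01110010111110
Gen 8 (rule 22): 10001110000001
Gen 9 (rule 146): 01010101000010

Answer: 01010101000010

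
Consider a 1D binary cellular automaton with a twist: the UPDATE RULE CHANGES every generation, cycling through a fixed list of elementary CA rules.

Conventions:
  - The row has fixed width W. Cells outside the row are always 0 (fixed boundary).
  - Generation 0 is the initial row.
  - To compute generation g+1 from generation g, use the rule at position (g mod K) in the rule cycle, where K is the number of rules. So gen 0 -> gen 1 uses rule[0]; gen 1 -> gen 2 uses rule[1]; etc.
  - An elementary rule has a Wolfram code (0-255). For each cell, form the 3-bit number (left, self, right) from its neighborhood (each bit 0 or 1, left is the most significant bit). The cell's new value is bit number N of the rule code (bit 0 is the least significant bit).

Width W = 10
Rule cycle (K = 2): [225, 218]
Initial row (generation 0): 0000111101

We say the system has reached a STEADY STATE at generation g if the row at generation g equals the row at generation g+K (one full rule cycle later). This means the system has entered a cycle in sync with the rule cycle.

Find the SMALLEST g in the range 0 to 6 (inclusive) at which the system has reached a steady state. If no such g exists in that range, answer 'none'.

Answer: 2

Derivation:
Gen 0: 0000111101
Gen 1 (rule 225): 1110011110
Gen 2 (rule 218): 1111111111
Gen 3 (rule 225): 0111111111
Gen 4 (rule 218): 1111111111
Gen 5 (rule 225): 0111111111
Gen 6 (rule 218): 1111111111
Gen 7 (rule 225): 0111111111
Gen 8 (rule 218): 1111111111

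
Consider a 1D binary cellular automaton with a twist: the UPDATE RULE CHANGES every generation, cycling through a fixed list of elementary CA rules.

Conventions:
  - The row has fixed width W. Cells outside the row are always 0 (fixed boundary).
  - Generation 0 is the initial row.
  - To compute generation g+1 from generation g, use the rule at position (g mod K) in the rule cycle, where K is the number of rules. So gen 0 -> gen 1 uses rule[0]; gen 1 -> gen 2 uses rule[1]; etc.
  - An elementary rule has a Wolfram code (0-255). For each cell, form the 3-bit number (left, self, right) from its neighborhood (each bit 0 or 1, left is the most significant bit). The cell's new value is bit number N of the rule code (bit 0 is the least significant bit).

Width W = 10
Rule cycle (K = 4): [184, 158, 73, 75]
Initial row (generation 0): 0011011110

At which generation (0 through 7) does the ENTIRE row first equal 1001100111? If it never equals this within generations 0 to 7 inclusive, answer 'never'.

Gen 0: 0011011110
Gen 1 (rule 184): 0010111101
Gen 2 (rule 158): 0110111001
Gen 3 (rule 73): 0110101000
Gen 4 (rule 75): 1110000011
Gen 5 (rule 184): 1101000010
Gen 6 (rule 158): 1001100111
Gen 7 (rule 73): 0001100101

Answer: 6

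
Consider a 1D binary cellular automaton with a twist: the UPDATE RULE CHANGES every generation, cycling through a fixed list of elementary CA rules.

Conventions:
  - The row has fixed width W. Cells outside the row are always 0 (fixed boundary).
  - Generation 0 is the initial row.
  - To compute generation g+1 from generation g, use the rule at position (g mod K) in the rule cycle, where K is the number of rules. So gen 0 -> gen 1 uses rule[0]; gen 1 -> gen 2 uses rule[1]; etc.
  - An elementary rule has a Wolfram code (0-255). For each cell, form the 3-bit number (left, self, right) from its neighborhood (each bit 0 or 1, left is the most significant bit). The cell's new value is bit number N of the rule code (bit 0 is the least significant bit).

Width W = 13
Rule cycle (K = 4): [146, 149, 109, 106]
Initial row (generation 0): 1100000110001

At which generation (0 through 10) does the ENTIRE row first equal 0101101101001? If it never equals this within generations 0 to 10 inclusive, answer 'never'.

Answer: never

Derivation:
Gen 0: 1100000110001
Gen 1 (rule 146): 0010001001010
Gen 2 (rule 149): 1011101101011
Gen 3 (rule 109): 1110111111111
Gen 4 (rule 106): 1011100000001
Gen 5 (rule 146): 0001010000010
Gen 6 (rule 149): 1101011111011
Gen 7 (rule 109): 1111110001111
Gen 8 (rule 106): 1000010011001
Gen 9 (rule 146): 0100101100110
Gen 10 (rule 149): 0110100010001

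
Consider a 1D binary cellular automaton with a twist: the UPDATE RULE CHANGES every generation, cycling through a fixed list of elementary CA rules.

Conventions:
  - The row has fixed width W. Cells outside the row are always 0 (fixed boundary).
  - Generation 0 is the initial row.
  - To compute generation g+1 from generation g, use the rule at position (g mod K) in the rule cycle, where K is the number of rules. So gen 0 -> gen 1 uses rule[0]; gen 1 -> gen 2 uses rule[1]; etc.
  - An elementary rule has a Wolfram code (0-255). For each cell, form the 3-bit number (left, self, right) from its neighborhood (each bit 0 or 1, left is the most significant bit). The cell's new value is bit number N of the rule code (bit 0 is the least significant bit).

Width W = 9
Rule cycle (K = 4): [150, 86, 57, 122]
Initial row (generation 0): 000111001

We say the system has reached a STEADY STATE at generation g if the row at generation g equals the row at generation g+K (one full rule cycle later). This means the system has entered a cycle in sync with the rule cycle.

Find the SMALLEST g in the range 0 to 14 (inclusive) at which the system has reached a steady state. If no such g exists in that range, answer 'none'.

Gen 0: 000111001
Gen 1 (rule 150): 001010111
Gen 2 (rule 86): 011010001
Gen 3 (rule 57): 010101100
Gen 4 (rule 122): 101011110
Gen 5 (rule 150): 101001101
Gen 6 (rule 86): 101110101
Gen 7 (rule 57): 011001010
Gen 8 (rule 122): 111110101
Gen 9 (rule 150): 011100101
Gen 10 (rule 86): 100111101
Gen 11 (rule 57): 010100010
Gen 12 (rule 122): 101010101
Gen 13 (rule 150): 101010101
Gen 14 (rule 86): 101010101
Gen 15 (rule 57): 010101010
Gen 16 (rule 122): 101010101
Gen 17 (rule 150): 101010101
Gen 18 (rule 86): 101010101

Answer: 12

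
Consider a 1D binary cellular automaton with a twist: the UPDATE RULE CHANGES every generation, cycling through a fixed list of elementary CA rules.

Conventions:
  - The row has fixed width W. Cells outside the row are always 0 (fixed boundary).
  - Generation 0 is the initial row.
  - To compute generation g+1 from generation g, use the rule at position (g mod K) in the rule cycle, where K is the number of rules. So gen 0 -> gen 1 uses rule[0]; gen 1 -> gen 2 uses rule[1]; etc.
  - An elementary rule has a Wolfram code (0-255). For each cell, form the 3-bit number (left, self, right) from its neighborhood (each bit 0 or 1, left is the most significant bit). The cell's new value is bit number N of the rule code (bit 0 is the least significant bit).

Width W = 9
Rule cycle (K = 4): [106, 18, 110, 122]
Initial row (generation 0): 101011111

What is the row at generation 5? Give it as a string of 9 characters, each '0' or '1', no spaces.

Answer: 101110111

Derivation:
Gen 0: 101011111
Gen 1 (rule 106): 010110001
Gen 2 (rule 18): 100001010
Gen 3 (rule 110): 100011110
Gen 4 (rule 122): 010110011
Gen 5 (rule 106): 101110111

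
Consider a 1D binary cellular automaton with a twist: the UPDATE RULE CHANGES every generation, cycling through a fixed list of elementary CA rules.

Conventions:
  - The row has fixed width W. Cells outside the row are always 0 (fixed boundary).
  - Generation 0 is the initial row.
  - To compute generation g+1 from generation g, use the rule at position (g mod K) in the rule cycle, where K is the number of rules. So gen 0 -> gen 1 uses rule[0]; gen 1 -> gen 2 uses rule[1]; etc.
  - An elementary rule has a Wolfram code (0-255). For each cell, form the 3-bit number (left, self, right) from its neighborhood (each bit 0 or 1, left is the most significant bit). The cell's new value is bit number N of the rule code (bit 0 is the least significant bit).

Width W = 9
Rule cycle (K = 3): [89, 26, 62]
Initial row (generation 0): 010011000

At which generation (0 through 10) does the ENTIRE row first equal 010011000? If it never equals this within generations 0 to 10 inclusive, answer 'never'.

Gen 0: 010011000
Gen 1 (rule 89): 001011111
Gen 2 (rule 26): 010010000
Gen 3 (rule 62): 111111000
Gen 4 (rule 89): 100001111
Gen 5 (rule 26): 010011000
Gen 6 (rule 62): 111110100
Gen 7 (rule 89): 100010011
Gen 8 (rule 26): 010101110
Gen 9 (rule 62): 111111001
Gen 10 (rule 89): 100001100

Answer: 0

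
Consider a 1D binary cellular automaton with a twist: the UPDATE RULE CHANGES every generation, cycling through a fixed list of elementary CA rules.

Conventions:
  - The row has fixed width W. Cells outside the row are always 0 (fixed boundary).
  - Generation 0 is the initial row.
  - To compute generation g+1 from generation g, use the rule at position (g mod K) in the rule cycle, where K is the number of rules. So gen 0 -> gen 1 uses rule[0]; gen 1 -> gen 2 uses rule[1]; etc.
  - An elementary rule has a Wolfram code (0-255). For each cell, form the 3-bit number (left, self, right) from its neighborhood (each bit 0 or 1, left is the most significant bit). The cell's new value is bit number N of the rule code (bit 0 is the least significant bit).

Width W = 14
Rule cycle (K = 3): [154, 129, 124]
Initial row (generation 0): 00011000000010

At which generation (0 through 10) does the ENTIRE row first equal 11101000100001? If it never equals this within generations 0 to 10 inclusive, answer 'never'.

Answer: never

Derivation:
Gen 0: 00011000000010
Gen 1 (rule 154): 00110100000101
Gen 2 (rule 129): 10000001110000
Gen 3 (rule 124): 11000001011000
Gen 4 (rule 154): 10100010010100
Gen 5 (rule 129): 00001000000001
Gen 6 (rule 124): 00001100000001
Gen 7 (rule 154): 00011010000010
Gen 8 (rule 129): 11000000111000
Gen 9 (rule 124): 11100000101100
Gen 10 (rule 154): 11010001001010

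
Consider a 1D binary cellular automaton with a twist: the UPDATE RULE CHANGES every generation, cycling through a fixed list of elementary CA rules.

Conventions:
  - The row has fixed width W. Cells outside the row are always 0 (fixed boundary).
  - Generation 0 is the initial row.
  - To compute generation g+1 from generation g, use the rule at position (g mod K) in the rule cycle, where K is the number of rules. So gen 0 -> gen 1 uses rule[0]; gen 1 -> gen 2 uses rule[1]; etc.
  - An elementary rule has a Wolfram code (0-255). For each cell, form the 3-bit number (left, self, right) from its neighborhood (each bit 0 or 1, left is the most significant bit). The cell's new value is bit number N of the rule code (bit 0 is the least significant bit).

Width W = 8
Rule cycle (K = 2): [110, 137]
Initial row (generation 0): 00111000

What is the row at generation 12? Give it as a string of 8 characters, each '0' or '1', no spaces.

Answer: 00111100

Derivation:
Gen 0: 00111000
Gen 1 (rule 110): 01101000
Gen 2 (rule 137): 01000011
Gen 3 (rule 110): 11000111
Gen 4 (rule 137): 10010110
Gen 5 (rule 110): 10111110
Gen 6 (rule 137): 00111100
Gen 7 (rule 110): 01100100
Gen 8 (rule 137): 01000001
Gen 9 (rule 110): 11000011
Gen 10 (rule 137): 10011010
Gen 11 (rule 110): 10111110
Gen 12 (rule 137): 00111100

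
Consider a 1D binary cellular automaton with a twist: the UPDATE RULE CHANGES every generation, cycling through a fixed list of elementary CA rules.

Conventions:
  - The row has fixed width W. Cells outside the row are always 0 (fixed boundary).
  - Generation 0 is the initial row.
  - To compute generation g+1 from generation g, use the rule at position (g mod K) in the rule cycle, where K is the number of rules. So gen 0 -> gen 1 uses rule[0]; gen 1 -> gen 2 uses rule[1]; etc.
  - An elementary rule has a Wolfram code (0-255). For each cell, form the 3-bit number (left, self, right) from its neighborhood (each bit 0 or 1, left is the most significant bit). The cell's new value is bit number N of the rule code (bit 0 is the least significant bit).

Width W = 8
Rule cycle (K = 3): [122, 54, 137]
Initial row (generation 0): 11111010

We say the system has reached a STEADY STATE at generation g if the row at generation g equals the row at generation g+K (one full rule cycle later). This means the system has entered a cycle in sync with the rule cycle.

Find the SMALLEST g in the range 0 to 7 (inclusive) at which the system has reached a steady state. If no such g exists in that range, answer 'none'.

Gen 0: 11111010
Gen 1 (rule 122): 10001101
Gen 2 (rule 54): 11010011
Gen 3 (rule 137): 10000010
Gen 4 (rule 122): 01000101
Gen 5 (rule 54): 11101111
Gen 6 (rule 137): 11001110
Gen 7 (rule 122): 11111011
Gen 8 (rule 54): 00000100
Gen 9 (rule 137): 11110001
Gen 10 (rule 122): 10011010

Answer: none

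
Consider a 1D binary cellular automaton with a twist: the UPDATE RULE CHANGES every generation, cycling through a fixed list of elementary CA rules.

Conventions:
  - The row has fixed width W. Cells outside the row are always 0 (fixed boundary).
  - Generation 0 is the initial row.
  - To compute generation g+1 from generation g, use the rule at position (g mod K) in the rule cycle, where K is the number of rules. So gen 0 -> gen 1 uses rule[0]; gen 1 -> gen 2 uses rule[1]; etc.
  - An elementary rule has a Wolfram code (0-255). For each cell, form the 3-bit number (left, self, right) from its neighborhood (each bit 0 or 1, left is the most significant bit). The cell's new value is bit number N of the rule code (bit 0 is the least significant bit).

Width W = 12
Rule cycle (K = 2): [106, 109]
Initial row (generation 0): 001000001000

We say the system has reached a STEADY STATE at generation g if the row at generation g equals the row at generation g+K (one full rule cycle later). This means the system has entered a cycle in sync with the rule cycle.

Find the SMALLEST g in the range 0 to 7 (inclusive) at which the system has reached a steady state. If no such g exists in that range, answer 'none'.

Answer: none

Derivation:
Gen 0: 001000001000
Gen 1 (rule 106): 010000010000
Gen 2 (rule 109): 010111010111
Gen 3 (rule 106): 101101101101
Gen 4 (rule 109): 111111111111
Gen 5 (rule 106): 100000000001
Gen 6 (rule 109): 101111111101
Gen 7 (rule 106): 011000000110
Gen 8 (rule 109): 011011110110
Gen 9 (rule 106): 111110011110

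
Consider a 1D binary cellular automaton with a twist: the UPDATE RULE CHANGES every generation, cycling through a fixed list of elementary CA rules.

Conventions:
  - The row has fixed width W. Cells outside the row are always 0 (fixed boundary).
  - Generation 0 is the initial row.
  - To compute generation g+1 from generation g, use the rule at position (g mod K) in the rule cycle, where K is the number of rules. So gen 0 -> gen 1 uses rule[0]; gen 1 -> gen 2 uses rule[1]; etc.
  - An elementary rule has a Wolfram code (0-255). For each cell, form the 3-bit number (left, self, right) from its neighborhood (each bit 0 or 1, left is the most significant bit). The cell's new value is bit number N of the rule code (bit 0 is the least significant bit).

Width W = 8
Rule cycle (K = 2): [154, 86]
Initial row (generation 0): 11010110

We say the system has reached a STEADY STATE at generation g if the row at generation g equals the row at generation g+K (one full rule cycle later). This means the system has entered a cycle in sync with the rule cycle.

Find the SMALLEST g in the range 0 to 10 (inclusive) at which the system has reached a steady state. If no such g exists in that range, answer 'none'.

Gen 0: 11010110
Gen 1 (rule 154): 10000101
Gen 2 (rule 86): 11001101
Gen 3 (rule 154): 10111000
Gen 4 (rule 86): 10001100
Gen 5 (rule 154): 01011010
Gen 6 (rule 86): 11001011
Gen 7 (rule 154): 10110010
Gen 8 (rule 86): 10011111
Gen 9 (rule 154): 01111110
Gen 10 (rule 86): 10000011
Gen 11 (rule 154): 01000110
Gen 12 (rule 86): 11101011

Answer: none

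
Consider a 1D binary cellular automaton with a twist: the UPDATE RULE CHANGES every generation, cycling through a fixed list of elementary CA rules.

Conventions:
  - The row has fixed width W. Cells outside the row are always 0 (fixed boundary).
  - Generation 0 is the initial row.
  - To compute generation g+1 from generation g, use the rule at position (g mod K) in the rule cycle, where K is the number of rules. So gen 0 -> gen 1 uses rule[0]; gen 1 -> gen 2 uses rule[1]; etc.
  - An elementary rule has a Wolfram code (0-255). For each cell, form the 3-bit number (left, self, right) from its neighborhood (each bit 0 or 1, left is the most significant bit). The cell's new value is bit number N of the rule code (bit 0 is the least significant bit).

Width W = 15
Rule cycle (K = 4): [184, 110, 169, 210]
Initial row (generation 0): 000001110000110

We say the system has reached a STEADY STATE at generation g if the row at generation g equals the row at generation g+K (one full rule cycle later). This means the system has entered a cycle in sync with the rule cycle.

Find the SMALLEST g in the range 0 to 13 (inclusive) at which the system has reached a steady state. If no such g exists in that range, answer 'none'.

Gen 0: 000001110000110
Gen 1 (rule 184): 000001101000101
Gen 2 (rule 110): 000011111001111
Gen 3 (rule 169): 111011110001110
Gen 4 (rule 210): 011001111010111
Gen 5 (rule 184): 010101110101110
Gen 6 (rule 110): 111111011111010
Gen 7 (rule 169): 111110111110100
Gen 8 (rule 210): 011110011110010
Gen 9 (rule 184): 011101011101001
Gen 10 (rule 110): 110111110111011
Gen 11 (rule 169): 101111101110110
Gen 12 (rule 210): 000111100110011
Gen 13 (rule 184): 000111010101010
Gen 14 (rule 110): 001101111111110
Gen 15 (rule 169): 101011111111100
Gen 16 (rule 210): 000001111111110
Gen 17 (rule 184): 000001111111101

Answer: none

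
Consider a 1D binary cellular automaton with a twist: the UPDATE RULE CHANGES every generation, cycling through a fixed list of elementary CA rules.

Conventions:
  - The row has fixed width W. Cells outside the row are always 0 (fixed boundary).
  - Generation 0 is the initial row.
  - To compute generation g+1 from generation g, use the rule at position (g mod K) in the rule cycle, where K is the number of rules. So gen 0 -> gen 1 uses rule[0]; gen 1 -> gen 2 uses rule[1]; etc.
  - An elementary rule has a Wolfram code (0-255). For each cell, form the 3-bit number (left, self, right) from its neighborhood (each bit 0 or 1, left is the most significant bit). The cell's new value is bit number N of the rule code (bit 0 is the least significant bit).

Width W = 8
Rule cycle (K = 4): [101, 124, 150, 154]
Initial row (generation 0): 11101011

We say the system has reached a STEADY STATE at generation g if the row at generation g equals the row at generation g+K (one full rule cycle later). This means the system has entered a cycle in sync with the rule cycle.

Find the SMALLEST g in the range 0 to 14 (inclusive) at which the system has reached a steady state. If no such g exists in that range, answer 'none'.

Gen 0: 11101011
Gen 1 (rule 101): 00111101
Gen 2 (rule 124): 00100111
Gen 3 (rule 150): 01111010
Gen 4 (rule 154): 11110001
Gen 5 (rule 101): 00010101
Gen 6 (rule 124): 00011111
Gen 7 (rule 150): 00101110
Gen 8 (rule 154): 01001101
Gen 9 (rule 101): 01000111
Gen 10 (rule 124): 01100101
Gen 11 (rule 150): 10011101
Gen 12 (rule 154): 01111000
Gen 13 (rule 101): 00001011
Gen 14 (rule 124): 00001111
Gen 15 (rule 150): 00010110
Gen 16 (rule 154): 00100101
Gen 17 (rule 101): 10100111
Gen 18 (rule 124): 11110101

Answer: none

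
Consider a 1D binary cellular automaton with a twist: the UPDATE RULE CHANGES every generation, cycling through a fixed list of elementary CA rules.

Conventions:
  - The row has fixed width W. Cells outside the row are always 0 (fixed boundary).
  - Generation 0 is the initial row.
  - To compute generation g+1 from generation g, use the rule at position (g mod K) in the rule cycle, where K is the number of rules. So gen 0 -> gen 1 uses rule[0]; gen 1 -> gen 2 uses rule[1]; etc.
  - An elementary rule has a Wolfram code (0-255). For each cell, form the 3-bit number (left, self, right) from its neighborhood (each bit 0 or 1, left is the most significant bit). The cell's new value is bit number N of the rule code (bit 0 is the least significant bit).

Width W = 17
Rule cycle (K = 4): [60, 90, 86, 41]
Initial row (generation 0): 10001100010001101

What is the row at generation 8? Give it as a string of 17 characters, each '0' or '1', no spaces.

Answer: 01001100000010000

Derivation:
Gen 0: 10001100010001101
Gen 1 (rule 60): 11001010011001011
Gen 2 (rule 90): 11110001111110011
Gen 3 (rule 86): 00011010000011101
Gen 4 (rule 41): 11010100111010010
Gen 5 (rule 60): 10111110100111011
Gen 6 (rule 90): 00100010011101011
Gen 7 (rule 86): 01110111100101001
Gen 8 (rule 41): 01001100000010000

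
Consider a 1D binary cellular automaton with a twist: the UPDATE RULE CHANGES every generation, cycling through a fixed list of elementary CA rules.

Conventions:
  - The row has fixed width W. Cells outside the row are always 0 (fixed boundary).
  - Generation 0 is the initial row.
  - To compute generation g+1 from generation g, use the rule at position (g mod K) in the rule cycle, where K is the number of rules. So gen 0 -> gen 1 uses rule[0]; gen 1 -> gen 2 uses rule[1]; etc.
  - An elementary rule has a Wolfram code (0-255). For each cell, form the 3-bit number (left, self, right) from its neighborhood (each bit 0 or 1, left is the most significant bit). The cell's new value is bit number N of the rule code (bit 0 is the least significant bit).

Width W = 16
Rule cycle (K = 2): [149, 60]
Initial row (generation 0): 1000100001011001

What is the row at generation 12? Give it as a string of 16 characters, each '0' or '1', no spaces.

Answer: 1010110011001110

Derivation:
Gen 0: 1000100001011001
Gen 1 (rule 149): 1110111101000101
Gen 2 (rule 60): 1001100011100111
Gen 3 (rule 149): 1100011001010010
Gen 4 (rule 60): 1010010101111011
Gen 5 (rule 149): 1011010100110000
Gen 6 (rule 60): 1110111110101000
Gen 7 (rule 149): 0100011100101111
Gen 8 (rule 60): 0110010010111000
Gen 9 (rule 149): 0001011010010111
Gen 10 (rule 60): 0001110111011100
Gen 11 (rule 149): 1100100010001011
Gen 12 (rule 60): 1010110011001110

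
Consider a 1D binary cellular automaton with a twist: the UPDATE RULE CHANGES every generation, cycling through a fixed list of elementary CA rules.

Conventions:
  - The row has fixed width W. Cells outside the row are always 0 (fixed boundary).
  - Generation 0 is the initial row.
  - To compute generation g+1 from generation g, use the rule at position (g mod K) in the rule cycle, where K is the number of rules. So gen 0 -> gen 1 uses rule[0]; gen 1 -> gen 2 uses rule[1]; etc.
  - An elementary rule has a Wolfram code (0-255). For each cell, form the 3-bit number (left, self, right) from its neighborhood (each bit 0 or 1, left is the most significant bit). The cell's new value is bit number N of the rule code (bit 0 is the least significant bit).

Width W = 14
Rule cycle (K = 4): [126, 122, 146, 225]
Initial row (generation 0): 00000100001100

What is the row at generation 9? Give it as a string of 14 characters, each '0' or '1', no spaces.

Answer: 01111110001100

Derivation:
Gen 0: 00000100001100
Gen 1 (rule 126): 00001110011110
Gen 2 (rule 122): 00011011110011
Gen 3 (rule 146): 00100001101100
Gen 4 (rule 225): 10001100110101
Gen 5 (rule 126): 11011111111111
Gen 6 (rule 122): 11110000000001
Gen 7 (rule 146): 01101000000010
Gen 8 (rule 225): 00110011111000
Gen 9 (rule 126): 01111110001100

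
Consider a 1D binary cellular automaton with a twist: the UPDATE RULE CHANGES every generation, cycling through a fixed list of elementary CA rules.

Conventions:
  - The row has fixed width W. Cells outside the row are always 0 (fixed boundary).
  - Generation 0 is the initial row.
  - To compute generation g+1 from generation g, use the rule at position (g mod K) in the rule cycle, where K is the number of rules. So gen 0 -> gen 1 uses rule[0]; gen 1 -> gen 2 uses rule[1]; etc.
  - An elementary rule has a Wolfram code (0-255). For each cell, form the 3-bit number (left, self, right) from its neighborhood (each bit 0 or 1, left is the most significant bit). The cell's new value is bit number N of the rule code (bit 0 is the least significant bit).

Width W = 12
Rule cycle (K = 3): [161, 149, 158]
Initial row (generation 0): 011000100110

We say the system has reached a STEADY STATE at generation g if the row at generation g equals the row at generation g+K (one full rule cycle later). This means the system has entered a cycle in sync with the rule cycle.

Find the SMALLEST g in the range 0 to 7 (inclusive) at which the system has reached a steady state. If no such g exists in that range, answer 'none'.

Answer: none

Derivation:
Gen 0: 011000100110
Gen 1 (rule 161): 000010000000
Gen 2 (rule 149): 111011111111
Gen 3 (rule 158): 110011111110
Gen 4 (rule 161): 000001111100
Gen 5 (rule 149): 111100111011
Gen 6 (rule 158): 111011110010
Gen 7 (rule 161): 010101100000
Gen 8 (rule 149): 010100011111
Gen 9 (rule 158): 110110111110
Gen 10 (rule 161): 001001011100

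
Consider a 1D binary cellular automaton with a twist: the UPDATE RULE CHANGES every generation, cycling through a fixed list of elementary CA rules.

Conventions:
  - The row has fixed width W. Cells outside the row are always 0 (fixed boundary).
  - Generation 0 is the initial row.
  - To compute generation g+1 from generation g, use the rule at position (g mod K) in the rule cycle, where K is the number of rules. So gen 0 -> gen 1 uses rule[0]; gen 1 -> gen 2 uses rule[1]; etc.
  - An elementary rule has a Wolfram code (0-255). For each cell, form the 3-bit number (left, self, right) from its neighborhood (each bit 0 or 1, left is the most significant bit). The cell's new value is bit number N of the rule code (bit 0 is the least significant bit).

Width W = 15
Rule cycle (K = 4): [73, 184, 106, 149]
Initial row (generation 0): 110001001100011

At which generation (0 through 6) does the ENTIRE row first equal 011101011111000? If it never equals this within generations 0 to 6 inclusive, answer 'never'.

Answer: never

Derivation:
Gen 0: 110001001100011
Gen 1 (rule 73): 110100001101011
Gen 2 (rule 184): 101010001010110
Gen 3 (rule 106): 010100010101110
Gen 4 (rule 149): 010111010100101
Gen 5 (rule 73): 000101000000000
Gen 6 (rule 184): 000010100000000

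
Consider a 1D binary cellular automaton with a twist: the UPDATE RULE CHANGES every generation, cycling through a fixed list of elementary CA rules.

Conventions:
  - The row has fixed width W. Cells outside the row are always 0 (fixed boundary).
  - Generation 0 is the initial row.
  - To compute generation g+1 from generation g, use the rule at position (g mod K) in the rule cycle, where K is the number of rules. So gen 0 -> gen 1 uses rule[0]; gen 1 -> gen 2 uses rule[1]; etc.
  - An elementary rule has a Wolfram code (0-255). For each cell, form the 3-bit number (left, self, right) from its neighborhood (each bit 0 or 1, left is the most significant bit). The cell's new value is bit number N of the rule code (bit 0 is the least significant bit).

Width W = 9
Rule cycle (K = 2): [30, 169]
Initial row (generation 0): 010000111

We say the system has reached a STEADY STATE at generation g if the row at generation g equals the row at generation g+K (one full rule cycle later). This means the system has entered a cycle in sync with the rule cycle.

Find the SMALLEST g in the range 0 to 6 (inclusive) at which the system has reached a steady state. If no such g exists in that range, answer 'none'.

Answer: none

Derivation:
Gen 0: 010000111
Gen 1 (rule 30): 111001100
Gen 2 (rule 169): 110001001
Gen 3 (rule 30): 101011111
Gen 4 (rule 169): 010111110
Gen 5 (rule 30): 110100001
Gen 6 (rule 169): 101001100
Gen 7 (rule 30): 101111010
Gen 8 (rule 169): 011110100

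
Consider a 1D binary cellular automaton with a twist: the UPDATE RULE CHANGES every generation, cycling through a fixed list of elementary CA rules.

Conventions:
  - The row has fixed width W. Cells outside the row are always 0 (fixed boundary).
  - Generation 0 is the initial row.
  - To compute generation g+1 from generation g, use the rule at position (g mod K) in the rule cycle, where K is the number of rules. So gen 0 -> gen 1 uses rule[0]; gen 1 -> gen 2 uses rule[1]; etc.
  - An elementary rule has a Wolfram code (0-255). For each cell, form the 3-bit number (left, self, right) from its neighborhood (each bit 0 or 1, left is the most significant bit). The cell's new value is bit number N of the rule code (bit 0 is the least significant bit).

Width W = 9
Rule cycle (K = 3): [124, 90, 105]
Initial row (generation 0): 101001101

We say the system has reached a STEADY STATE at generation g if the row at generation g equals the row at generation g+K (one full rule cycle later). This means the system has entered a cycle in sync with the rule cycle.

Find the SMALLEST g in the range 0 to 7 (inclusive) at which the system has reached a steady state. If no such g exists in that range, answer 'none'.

Answer: none

Derivation:
Gen 0: 101001101
Gen 1 (rule 124): 111101111
Gen 2 (rule 90): 100101001
Gen 3 (rule 105): 000010000
Gen 4 (rule 124): 000011000
Gen 5 (rule 90): 000111100
Gen 6 (rule 105): 110100101
Gen 7 (rule 124): 111110111
Gen 8 (rule 90): 100010101
Gen 9 (rule 105): 001001010
Gen 10 (rule 124): 001101111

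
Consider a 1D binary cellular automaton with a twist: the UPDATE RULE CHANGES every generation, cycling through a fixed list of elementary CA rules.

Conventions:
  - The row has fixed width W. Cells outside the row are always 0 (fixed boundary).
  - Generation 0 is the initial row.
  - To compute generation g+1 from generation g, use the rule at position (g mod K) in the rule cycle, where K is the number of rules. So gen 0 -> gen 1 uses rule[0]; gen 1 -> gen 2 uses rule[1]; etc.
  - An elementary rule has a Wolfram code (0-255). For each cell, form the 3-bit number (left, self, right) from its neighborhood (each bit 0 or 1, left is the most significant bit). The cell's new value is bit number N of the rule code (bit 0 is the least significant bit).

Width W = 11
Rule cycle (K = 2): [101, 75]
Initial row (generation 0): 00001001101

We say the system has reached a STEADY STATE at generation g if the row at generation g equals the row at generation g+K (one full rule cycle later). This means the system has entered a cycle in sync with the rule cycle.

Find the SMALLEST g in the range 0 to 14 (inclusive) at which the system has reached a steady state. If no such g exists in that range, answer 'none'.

Gen 0: 00001001101
Gen 1 (rule 101): 11101000111
Gen 2 (rule 75): 10100011101
Gen 3 (rule 101): 11101000111
Gen 4 (rule 75): 10100011101
Gen 5 (rule 101): 11101000111
Gen 6 (rule 75): 10100011101
Gen 7 (rule 101): 11101000111
Gen 8 (rule 75): 10100011101
Gen 9 (rule 101): 11101000111
Gen 10 (rule 75): 10100011101
Gen 11 (rule 101): 11101000111
Gen 12 (rule 75): 10100011101
Gen 13 (rule 101): 11101000111
Gen 14 (rule 75): 10100011101
Gen 15 (rule 101): 11101000111
Gen 16 (rule 75): 10100011101

Answer: 1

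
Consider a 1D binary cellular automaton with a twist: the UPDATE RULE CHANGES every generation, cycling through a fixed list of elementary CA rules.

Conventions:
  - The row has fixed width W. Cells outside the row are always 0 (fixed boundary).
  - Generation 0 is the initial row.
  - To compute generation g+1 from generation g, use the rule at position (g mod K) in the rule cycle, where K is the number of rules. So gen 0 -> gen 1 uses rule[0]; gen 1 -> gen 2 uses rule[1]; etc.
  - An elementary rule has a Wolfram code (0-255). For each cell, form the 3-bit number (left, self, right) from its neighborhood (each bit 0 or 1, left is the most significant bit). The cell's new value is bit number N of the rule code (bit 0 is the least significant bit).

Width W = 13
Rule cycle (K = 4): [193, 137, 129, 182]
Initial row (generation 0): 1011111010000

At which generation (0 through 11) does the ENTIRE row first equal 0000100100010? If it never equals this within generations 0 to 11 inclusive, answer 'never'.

Answer: never

Derivation:
Gen 0: 1011111010000
Gen 1 (rule 193): 0001111000111
Gen 2 (rule 137): 1101110010110
Gen 3 (rule 129): 0000100000000
Gen 4 (rule 182): 0001110000000
Gen 5 (rule 193): 1100110111111
Gen 6 (rule 137): 1000100111110
Gen 7 (rule 129): 0010000011100
Gen 8 (rule 182): 0111000101010
Gen 9 (rule 193): 0011010000000
Gen 10 (rule 137): 1010000111111
Gen 11 (rule 129): 0000110011110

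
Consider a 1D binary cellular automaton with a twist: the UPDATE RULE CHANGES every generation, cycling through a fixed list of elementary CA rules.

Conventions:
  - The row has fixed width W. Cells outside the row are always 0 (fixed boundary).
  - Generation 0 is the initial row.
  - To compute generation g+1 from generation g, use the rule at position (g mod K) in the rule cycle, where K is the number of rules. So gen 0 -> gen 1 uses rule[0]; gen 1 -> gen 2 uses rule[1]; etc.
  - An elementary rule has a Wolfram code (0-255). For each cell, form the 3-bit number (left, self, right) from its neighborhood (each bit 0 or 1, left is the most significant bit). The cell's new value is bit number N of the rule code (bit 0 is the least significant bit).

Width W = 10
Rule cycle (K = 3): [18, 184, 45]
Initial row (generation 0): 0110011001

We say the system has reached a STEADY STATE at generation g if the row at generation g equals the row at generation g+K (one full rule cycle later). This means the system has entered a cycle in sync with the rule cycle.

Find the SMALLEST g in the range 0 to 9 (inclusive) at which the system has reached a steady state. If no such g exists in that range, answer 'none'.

Gen 0: 0110011001
Gen 1 (rule 18): 1001100110
Gen 2 (rule 184): 0101010101
Gen 3 (rule 45): 0111111111
Gen 4 (rule 18): 1000000000
Gen 5 (rule 184): 0100000000
Gen 6 (rule 45): 0101111111
Gen 7 (rule 18): 1000000000
Gen 8 (rule 184): 0100000000
Gen 9 (rule 45): 0101111111
Gen 10 (rule 18): 1000000000
Gen 11 (rule 184): 0100000000
Gen 12 (rule 45): 0101111111

Answer: 4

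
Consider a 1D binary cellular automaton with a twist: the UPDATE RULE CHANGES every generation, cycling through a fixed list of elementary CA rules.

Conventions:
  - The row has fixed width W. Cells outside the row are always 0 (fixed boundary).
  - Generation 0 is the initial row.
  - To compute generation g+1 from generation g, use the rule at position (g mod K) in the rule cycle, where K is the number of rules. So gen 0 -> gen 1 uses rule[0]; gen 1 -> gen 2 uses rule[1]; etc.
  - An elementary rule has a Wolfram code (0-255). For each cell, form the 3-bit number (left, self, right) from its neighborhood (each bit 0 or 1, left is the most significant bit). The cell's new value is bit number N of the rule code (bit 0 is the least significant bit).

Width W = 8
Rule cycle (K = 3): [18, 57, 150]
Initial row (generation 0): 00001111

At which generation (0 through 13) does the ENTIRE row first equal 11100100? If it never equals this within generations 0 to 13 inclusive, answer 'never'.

Answer: never

Derivation:
Gen 0: 00001111
Gen 1 (rule 18): 00010000
Gen 2 (rule 57): 11001111
Gen 3 (rule 150): 00110110
Gen 4 (rule 18): 01000001
Gen 5 (rule 57): 00111100
Gen 6 (rule 150): 01011010
Gen 7 (rule 18): 10000001
Gen 8 (rule 57): 01111100
Gen 9 (rule 150): 10111010
Gen 10 (rule 18): 00000001
Gen 11 (rule 57): 11111100
Gen 12 (rule 150): 01111010
Gen 13 (rule 18): 10000001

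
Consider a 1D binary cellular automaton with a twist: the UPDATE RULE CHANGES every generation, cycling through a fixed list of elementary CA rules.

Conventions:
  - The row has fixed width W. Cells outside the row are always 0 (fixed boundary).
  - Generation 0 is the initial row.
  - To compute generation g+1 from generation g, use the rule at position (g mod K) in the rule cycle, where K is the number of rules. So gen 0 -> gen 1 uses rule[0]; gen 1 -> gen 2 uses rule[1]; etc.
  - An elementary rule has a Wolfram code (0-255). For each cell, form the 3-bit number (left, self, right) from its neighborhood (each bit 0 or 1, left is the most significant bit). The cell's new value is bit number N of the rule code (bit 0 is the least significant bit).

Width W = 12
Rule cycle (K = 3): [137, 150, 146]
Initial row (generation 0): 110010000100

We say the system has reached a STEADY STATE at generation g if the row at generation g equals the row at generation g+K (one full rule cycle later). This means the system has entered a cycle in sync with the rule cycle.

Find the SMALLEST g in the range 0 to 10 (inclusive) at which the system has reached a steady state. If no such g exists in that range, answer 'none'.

Answer: 10

Derivation:
Gen 0: 110010000100
Gen 1 (rule 137): 100000110001
Gen 2 (rule 150): 110001001011
Gen 3 (rule 146): 001010110000
Gen 4 (rule 137): 100000100111
Gen 5 (rule 150): 110001111010
Gen 6 (rule 146): 001010110001
Gen 7 (rule 137): 100000100100
Gen 8 (rule 150): 110001111110
Gen 9 (rule 146): 001010111101
Gen 10 (rule 137): 100000111000
Gen 11 (rule 150): 110001010100
Gen 12 (rule 146): 001010000010
Gen 13 (rule 137): 100000111000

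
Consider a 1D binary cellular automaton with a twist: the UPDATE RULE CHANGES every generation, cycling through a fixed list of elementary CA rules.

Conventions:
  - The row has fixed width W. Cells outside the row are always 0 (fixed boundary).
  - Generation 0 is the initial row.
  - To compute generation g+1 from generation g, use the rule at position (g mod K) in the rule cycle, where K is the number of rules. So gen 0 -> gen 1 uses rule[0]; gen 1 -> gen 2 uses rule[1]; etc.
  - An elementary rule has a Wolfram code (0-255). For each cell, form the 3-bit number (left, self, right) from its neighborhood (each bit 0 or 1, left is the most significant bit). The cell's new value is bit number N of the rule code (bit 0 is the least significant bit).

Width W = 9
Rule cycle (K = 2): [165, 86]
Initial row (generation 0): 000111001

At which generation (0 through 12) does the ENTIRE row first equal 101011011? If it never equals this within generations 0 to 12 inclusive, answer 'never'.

Gen 0: 000111001
Gen 1 (rule 165): 110010001
Gen 2 (rule 86): 011111011
Gen 3 (rule 165): 001110100
Gen 4 (rule 86): 010010110
Gen 5 (rule 165): 010011000
Gen 6 (rule 86): 111101100
Gen 7 (rule 165): 011010001
Gen 8 (rule 86): 101011011
Gen 9 (rule 165): 111100100
Gen 10 (rule 86): 000111110
Gen 11 (rule 165): 110011100
Gen 12 (rule 86): 011100110

Answer: 8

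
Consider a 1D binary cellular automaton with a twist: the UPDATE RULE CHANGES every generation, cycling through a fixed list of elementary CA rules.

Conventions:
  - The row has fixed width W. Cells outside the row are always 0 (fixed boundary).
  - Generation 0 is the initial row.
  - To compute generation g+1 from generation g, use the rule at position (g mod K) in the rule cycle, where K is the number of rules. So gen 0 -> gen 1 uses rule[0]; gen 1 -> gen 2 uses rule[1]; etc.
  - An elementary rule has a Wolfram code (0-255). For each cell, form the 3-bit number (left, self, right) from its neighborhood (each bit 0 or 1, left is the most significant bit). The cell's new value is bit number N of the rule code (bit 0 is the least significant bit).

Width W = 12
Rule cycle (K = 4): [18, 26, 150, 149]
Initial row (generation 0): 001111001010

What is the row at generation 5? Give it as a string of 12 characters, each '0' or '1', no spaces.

Gen 0: 001111001010
Gen 1 (rule 18): 010000110001
Gen 2 (rule 26): 101001101010
Gen 3 (rule 150): 101110001011
Gen 4 (rule 149): 100101101000
Gen 5 (rule 18): 011000000100

Answer: 011000000100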